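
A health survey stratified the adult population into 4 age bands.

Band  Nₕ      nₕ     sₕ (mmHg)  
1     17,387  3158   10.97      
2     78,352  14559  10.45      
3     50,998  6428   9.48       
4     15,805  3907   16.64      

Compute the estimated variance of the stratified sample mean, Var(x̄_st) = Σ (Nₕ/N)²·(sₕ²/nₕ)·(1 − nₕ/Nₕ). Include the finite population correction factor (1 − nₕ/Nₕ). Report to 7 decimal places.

0.0034831

N = 162542; Wₕ = Nₕ/N.
band 1: (17387/162542)²·10.97²/3158·(1 − 3158/17387) = 0.0003568362
band 2: (78352/162542)²·10.45²/14559·(1 − 14559/78352) = 0.0014190345
band 3: (50998/162542)²·9.48²/6428·(1 − 6428/50998) = 0.0012028331
band 4: (15805/162542)²·16.64²/3907·(1 − 3907/15805) = 0.0005044295
Sum = 0.0034831334 → 0.0034831.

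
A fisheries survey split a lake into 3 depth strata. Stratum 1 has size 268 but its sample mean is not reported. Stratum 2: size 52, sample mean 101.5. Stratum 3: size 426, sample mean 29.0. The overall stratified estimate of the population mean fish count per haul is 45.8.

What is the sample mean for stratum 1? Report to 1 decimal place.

61.7

N = 268 + 52 + 426 = 746.
Overall total = μ·N = 45.8·746 = 34166.8.
Subtract the known strata: 52·101.5 + 426·29.0 = 17632.
Remaining total for stratum 1: 34166.8 − 17632 = 16534.8.
Divide by its size: 16534.8 / 268 = 61.697... → 61.7.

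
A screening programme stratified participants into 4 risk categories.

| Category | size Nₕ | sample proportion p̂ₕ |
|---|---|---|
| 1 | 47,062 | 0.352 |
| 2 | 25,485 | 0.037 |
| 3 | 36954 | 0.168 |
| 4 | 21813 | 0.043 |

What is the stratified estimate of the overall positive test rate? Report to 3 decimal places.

N = 47062 + 25485 + 36954 + 21813 = 131314.
Overall proportion = Σ (Nₕ/N)·p̂ₕ.
Σ Nₕp̂ₕ = 16565.824 + 942.945 + 6208.272 + 937.959 = 24655.
24655 / 131314 = 0.18776... → 0.188.

0.188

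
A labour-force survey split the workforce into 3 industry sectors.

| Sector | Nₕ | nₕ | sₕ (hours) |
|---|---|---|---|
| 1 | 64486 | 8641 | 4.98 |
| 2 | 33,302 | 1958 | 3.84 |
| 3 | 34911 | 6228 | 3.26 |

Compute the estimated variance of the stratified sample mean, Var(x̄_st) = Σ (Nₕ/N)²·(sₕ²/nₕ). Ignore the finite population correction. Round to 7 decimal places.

0.0012702

N = 132699; Wₕ = Nₕ/N.
sector 1: (64486/132699)²·4.98²/8641 = 0.0006777824
sector 2: (33302/132699)²·3.84²/1958 = 0.0004743022
sector 3: (34911/132699)²·3.26²/6228 = 0.0001181071
Sum = 0.0012701916 → 0.0012702.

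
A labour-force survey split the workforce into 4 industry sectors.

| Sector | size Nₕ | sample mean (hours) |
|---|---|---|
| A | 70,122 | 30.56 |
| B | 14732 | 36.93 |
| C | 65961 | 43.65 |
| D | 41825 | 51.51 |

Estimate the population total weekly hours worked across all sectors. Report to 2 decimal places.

7720584.48

Population total = Σ Nₕ·x̄ₕ (each stratum's size times its mean).
70122·30.56 + 14732·36.93 + 65961·43.65 + 41825·51.51 = 2142928.32 + 544052.76 + 2879197.65 + 2154405.75 = 7720584.48.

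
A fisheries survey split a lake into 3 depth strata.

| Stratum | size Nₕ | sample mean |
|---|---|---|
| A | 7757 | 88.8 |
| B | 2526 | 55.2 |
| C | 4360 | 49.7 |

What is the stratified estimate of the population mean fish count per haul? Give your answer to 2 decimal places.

71.36

x̄_st = (Σ Nₕx̄ₕ) / (Σ Nₕ) = (7757·88.8 + 2526·55.2 + 4360·49.7) / 14643
= 1044948.8 / 14643 = 71.3617... → 71.36.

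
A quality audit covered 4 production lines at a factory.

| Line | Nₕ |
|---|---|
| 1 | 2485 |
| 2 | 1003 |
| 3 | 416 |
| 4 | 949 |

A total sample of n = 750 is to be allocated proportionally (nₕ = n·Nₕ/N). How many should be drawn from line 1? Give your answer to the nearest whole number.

Share of line 1 = 2485/4853 = 0.51205.
Allocate 750 × 0.51205 = 384.041... → 384.

384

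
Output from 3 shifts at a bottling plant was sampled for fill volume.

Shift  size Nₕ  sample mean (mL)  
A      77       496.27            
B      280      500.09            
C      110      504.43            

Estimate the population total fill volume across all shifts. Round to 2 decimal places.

A: 77·496.27 = 38212.79
B: 280·500.09 = 140025.2
C: 110·504.43 = 55487.3
τ̂ = Σ Nₕx̄ₕ = 233725.29.

233725.29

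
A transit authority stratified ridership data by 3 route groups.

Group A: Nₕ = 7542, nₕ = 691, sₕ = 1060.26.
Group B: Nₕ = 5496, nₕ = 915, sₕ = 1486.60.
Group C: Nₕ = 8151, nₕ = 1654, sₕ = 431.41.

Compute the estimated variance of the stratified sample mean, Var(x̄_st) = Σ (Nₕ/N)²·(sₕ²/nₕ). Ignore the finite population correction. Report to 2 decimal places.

N = 21189. Term for each stratum: Wₕ²sₕ²/nₕ.
Var(x̄_st) = 206.10989 + 162.49488 + 16.65121 = 385.25599 → 385.26.

385.26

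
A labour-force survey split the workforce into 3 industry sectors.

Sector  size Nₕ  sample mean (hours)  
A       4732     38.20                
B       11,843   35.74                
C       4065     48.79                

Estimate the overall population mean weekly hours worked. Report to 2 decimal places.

N = 4732 + 11843 + 4065 = 20640.
Weight each subgroup mean by Nₕ/N and sum.
Σ Nₕx̄ₕ = 4732·38.20 + 11843·35.74 + 4065·48.79 = 180762.4 + 423268.82 + 198331.35 = 802362.57.
Divide by N: 802362.57 / 20640 = 38.8742... → 38.87.

38.87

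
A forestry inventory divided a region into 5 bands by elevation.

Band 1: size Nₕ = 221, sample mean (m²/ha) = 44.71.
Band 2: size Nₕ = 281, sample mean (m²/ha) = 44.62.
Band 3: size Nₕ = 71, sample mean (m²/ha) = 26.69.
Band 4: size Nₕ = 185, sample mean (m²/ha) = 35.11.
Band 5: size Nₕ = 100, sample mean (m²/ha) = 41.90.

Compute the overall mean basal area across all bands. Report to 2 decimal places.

N = 858; weights Wₕ = Nₕ/N = (0.2576, 0.3275, 0.0828, 0.2156, 0.1166).
x̄_st = Σ Wₕ·x̄ₕ = 0.2576·44.71 + 0.3275·44.62 + 0.0828·26.69 + 0.2156·35.11 + 0.1166·41.90 ≈ 40.7919...
→ 40.79.

40.79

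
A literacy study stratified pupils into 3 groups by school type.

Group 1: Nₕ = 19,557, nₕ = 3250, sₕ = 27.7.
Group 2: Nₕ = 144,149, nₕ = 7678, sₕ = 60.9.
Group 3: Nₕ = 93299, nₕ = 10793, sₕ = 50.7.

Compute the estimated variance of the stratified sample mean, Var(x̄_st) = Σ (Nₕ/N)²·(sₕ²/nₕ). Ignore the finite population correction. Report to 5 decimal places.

N = 257005. Term for each stratum: Wₕ²sₕ²/nₕ.
Var(x̄_st) = 0.00136709 + 0.15195906 + 0.03138662 = 0.18471277 → 0.18471.

0.18471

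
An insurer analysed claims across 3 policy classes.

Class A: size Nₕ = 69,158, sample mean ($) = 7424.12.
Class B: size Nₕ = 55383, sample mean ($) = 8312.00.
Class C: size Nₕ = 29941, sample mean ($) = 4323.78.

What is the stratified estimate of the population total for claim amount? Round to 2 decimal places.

Population total = Σ Nₕ·x̄ₕ (each stratum's size times its mean).
69158·7424.12 + 55383·8312.00 + 29941·4323.78 = 513437290.96 + 460343496 + 129458296.98 = 1103239083.94.

1103239083.94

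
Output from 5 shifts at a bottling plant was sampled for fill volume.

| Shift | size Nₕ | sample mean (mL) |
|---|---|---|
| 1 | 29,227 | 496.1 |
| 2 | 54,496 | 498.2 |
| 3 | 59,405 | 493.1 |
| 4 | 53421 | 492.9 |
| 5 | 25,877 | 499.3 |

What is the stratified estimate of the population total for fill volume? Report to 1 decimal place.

110193624.4

1: 29227·496.1 = 14499514.7
2: 54496·498.2 = 27149907.2
3: 59405·493.1 = 29292605.5
4: 53421·492.9 = 26331210.9
5: 25877·499.3 = 12920386.1
τ̂ = Σ Nₕx̄ₕ = 110193624.4.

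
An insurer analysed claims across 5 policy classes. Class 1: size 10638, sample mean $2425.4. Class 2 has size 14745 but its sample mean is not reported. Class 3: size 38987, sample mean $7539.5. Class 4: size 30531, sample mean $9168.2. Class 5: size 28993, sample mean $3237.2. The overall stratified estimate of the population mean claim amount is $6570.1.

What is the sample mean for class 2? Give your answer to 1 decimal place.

N = 10638 + 14745 + 38987 + 30531 + 28993 = 123894.
Overall total = μ·N = 6570.1·123894 = 813995969.4.
Subtract the known strata: 10638·2425.4 + 38987·7539.5 + 30531·9168.2 + 28993·3237.2 = 693514345.5.
Remaining total for class 2: 813995969.4 − 693514345.5 = 120481623.9.
Divide by its size: 120481623.9 / 14745 = 8171.016... → 8171.0.

8171.0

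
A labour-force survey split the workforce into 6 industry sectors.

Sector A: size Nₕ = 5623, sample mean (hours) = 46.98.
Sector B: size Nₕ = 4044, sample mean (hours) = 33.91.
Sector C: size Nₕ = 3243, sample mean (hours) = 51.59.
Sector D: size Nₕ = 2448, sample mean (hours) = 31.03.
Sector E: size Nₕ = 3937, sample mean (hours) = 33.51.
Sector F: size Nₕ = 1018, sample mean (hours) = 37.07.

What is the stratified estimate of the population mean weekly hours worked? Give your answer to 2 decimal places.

40.08

N = 5623 + 4044 + 3243 + 2448 + 3937 + 1018 = 20313.
The stratified mean weights each stratum mean by its population share Nₕ/N.
Σ Nₕx̄ₕ = 5623·46.98 + 4044·33.91 + 3243·51.59 + 2448·31.03 + 3937·33.51 + 1018·37.07 = 264168.54 + 137132.04 + 167306.37 + 75961.44 + 131928.87 + 37737.26 = 814234.52.
Divide by N: 814234.52 / 20313 = 40.0844... → 40.08.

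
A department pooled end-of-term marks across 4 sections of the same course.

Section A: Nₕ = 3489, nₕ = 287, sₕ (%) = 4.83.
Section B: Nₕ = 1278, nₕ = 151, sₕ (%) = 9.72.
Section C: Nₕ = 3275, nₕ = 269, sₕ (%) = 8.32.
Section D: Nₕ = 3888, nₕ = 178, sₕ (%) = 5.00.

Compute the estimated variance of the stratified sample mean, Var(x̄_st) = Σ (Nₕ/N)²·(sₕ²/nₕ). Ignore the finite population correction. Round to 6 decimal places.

0.048443

N = 11930. Term for each stratum: Wₕ²sₕ²/nₕ.
Var(x̄_st) = 0.006952379 + 0.007180198 + 0.019392602 + 0.014917348 = 0.048442527 → 0.048443.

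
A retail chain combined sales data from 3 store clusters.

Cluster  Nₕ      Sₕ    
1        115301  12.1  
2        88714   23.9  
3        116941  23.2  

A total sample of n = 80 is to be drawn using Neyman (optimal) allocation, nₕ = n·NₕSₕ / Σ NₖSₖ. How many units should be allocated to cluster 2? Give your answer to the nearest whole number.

27

1: NₕSₕ = 115301·12.1 = 1395142.1
2: NₕSₕ = 88714·23.9 = 2120264.6
3: NₕSₕ = 116941·23.2 = 2713031.2
Σ NₕSₕ = 6228437.9.
n_2 = 80·2120264.6/6228437.9 = 27.233... → 27.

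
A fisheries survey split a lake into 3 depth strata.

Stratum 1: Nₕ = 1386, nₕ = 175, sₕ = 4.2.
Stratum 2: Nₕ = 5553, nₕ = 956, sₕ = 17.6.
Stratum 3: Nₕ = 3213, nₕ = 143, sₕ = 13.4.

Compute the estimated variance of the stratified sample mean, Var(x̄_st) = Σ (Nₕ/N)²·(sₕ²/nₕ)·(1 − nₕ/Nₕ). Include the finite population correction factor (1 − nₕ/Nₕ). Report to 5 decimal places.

N = 10152; Wₕ = Nₕ/N.
stratum 1: (1386/10152)²·4.2²/175·(1 − 175/1386) = 0.00164159
stratum 2: (5553/10152)²·17.6²/956·(1 − 956/5553) = 0.08025395
stratum 3: (3213/10152)²·13.4²/143·(1 − 143/3213) = 0.12017647
Sum = 0.20207201 → 0.20207.

0.20207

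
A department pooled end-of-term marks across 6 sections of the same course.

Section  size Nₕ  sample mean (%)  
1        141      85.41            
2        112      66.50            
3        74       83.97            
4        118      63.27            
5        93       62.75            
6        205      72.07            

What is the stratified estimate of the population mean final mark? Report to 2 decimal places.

72.38

N = 141 + 112 + 74 + 118 + 93 + 205 = 743.
Overall mean = Σ (Nₕ/N)·x̄ₕ — weight by population share, not a simple average.
Σ Nₕx̄ₕ = 141·85.41 + 112·66.50 + 74·83.97 + 118·63.27 + 93·62.75 + 205·72.07 = 12042.81 + 7448 + 6213.78 + 7465.86 + 5835.75 + 14774.35 = 53780.55.
Divide by N: 53780.55 / 743 = 72.3830... → 72.38.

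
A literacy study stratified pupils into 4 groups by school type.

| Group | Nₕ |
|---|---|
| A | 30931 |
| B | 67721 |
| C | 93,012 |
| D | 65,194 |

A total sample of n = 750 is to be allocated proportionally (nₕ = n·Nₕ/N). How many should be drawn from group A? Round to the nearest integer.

N = 30931 + 67721 + 93012 + 65194 = 256858.
n_A = 750·30931/256858 = 90.315... → 90.

90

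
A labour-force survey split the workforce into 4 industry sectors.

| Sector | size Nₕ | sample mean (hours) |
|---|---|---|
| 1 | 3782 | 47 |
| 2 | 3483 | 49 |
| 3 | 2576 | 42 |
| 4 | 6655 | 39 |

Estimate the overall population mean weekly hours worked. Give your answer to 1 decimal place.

43.4

x̄_st = (Σ Nₕx̄ₕ) / (Σ Nₕ) = (3782·47 + 3483·49 + 2576·42 + 6655·39) / 16496
= 716158 / 16496 = 43.414... → 43.4.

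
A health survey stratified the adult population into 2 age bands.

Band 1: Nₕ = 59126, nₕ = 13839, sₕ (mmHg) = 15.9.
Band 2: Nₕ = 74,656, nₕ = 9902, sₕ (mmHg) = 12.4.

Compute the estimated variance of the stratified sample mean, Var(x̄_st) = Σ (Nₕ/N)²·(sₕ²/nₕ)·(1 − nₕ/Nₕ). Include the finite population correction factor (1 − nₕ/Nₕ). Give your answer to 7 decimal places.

N = 133782. Term for each stratum: Wₕ²sₕ²/nₕ·(1−nₕ/Nₕ).
Var(x̄_st) = 0.0027330415 + 0.0041942701 = 0.0069273116 → 0.0069273.

0.0069273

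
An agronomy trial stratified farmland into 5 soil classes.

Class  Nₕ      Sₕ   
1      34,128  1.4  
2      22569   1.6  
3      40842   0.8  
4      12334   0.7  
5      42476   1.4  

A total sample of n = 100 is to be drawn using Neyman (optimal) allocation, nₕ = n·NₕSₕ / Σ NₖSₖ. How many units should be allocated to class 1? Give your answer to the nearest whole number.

26

1: NₕSₕ = 34128·1.4 = 47779.2
2: NₕSₕ = 22569·1.6 = 36110.4
3: NₕSₕ = 40842·0.8 = 32673.6
4: NₕSₕ = 12334·0.7 = 8633.8
5: NₕSₕ = 42476·1.4 = 59466.4
Σ NₕSₕ = 184663.4.
n_1 = 100·47779.2/184663.4 = 25.874... → 26.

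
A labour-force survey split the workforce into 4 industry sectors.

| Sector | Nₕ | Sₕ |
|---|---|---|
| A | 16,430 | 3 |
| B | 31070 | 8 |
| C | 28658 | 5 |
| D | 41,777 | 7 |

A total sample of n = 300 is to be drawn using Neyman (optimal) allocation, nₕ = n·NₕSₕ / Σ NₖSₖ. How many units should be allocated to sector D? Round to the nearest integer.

120

A: NₕSₕ = 16430·3 = 49290
B: NₕSₕ = 31070·8 = 248560
C: NₕSₕ = 28658·5 = 143290
D: NₕSₕ = 41777·7 = 292439
Σ NₕSₕ = 733579.
n_D = 300·292439/733579 = 119.594... → 120.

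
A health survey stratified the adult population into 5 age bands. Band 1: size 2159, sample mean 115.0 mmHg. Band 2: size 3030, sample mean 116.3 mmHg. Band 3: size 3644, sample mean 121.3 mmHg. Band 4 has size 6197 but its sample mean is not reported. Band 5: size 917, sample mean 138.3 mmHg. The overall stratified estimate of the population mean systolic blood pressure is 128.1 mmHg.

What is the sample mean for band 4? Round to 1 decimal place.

140.9

Σ Nₕx̄ₕ = N·μ, so 6197·x̄_4 = 15947·128.1 − (2159·115.0 + 3030·116.3 + 3644·121.3 + 917·138.3).
= 2042810.7 − 1169512.3 = 873298.4.
x̄_4 = 873298.4 / 6197 = 140.923... → 140.9.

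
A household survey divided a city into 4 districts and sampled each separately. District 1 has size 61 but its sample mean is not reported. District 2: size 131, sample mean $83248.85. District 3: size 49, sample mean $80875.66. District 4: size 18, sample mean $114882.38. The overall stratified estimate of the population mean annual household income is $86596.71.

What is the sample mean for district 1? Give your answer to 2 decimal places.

90035.38

Σ Nₕx̄ₕ = N·μ, so 61·x̄_1 = 259·86596.71 − (131·83248.85 + 49·80875.66 + 18·114882.38).
= 22428547.89 − 16936389.53 = 5492158.36.
x̄_1 = 5492158.36 / 61 = 90035.3830... → 90035.38.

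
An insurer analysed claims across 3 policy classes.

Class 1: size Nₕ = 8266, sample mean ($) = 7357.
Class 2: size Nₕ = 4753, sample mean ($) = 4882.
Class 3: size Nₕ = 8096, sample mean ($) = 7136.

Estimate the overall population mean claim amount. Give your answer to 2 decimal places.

6715.14

N = 8266 + 4753 + 8096 = 21115.
Weight each subgroup mean by Nₕ/N and sum.
Σ Nₕx̄ₕ = 8266·7357 + 4753·4882 + 8096·7136 = 60812962 + 23204146 + 57773056 = 141790164.
Divide by N: 141790164 / 21115 = 6715.1392... → 6715.14.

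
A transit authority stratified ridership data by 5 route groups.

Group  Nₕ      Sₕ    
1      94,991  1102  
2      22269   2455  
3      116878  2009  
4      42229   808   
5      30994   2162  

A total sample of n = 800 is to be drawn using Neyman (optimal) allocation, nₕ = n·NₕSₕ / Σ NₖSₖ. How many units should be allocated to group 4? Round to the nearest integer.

55

Σ NₕSₕ = 94991·1102 + 22269·2455 + 116878·2009 + 42229·808 + 30994·2162 = 495288439.
Share for 4: 34121032/495288439 = 0.06889.
n_4 = 800 × 0.06889 = 55.113... → 55.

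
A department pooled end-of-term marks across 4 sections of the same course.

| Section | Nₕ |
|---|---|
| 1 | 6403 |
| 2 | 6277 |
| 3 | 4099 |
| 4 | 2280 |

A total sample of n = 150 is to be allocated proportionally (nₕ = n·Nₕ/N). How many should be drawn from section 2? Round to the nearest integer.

N = 6403 + 6277 + 4099 + 2280 = 19059.
n_2 = 150·6277/19059 = 49.402... → 49.

49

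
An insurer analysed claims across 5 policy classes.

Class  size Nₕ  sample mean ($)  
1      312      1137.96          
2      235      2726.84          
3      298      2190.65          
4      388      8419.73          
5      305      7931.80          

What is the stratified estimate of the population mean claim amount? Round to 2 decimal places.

4769.00

N = 312 + 235 + 298 + 388 + 305 = 1538.
The stratified mean weights each stratum mean by its population share Nₕ/N.
Σ Nₕx̄ₕ = 312·1137.96 + 235·2726.84 + 298·2190.65 + 388·8419.73 + 305·7931.80 = 355043.52 + 640807.4 + 652813.7 + 3266855.24 + 2419199 = 7334718.86.
Divide by N: 7334718.86 / 1538 = 4768.9980... → 4769.00.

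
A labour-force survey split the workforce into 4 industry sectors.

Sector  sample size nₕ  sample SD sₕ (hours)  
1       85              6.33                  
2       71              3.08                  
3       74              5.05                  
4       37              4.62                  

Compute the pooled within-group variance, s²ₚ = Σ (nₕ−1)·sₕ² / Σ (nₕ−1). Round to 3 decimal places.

25.323

Degrees of freedom: 84 + 70 + 73 + 36 = 263.
Σ(nₕ−1)sₕ² = 84·40.0689 + 70·9.4864 + 73·25.5025 + 36·21.3444 = 6659.9165.
s²ₚ = 6659.9165 / 263 = 25.32288... → 25.323.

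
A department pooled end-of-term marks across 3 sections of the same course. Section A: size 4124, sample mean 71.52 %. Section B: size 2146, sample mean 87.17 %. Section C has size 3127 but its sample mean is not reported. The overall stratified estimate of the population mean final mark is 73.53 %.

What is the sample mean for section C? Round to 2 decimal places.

N = 4124 + 2146 + 3127 = 9397.
Overall total = μ·N = 73.53·9397 = 690961.41.
Subtract the known strata: 4124·71.52 + 2146·87.17 = 482015.3.
Remaining total for section C: 690961.41 − 482015.3 = 208946.11.
Divide by its size: 208946.11 / 3127 = 66.8200... → 66.82.

66.82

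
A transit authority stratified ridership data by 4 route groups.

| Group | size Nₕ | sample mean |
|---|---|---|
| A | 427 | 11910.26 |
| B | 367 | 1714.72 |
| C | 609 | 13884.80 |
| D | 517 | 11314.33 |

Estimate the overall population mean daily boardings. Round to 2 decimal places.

N = 427 + 367 + 609 + 517 = 1920.
Weight each subgroup mean by Nₕ/N and sum.
Σ Nₕx̄ₕ = 427·11910.26 + 367·1714.72 + 609·13884.80 + 517·11314.33 = 5085681.02 + 629302.24 + 8455843.2 + 5849508.61 = 20020335.07.
Divide by N: 20020335.07 / 1920 = 10427.2578... → 10427.26.

10427.26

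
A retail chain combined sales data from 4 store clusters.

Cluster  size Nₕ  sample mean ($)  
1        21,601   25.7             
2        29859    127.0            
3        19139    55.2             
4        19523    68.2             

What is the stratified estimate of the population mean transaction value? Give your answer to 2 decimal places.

N = 90122; weights Wₕ = Nₕ/N = (0.2397, 0.3313, 0.2124, 0.2166).
x̄_st = Σ Wₕ·x̄ₕ = 0.2397·25.7 + 0.3313·127.0 + 0.2124·55.2 + 0.2166·68.2 ≈ 74.7340...
→ 74.73.

74.73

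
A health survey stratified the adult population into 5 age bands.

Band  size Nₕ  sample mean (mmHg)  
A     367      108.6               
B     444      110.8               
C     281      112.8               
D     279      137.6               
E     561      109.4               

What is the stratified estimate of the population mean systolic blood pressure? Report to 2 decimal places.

114.14

N = 367 + 444 + 281 + 279 + 561 = 1932.
Overall mean = Σ (Nₕ/N)·x̄ₕ — weight by population share, not a simple average.
Σ Nₕx̄ₕ = 367·108.6 + 444·110.8 + 281·112.8 + 279·137.6 + 561·109.4 = 39856.2 + 49195.2 + 31696.8 + 38390.4 + 61373.4 = 220512.
Divide by N: 220512 / 1932 = 114.1366... → 114.14.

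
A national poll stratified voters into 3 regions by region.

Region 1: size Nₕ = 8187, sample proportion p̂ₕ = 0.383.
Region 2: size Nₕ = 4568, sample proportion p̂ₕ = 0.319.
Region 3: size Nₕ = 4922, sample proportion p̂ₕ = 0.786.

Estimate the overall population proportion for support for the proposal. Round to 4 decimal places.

Wₕ = Nₕ/N with N = 17677: 0.4631, 0.2584, 0.2784.
p̂_st = 0.4631·0.383 + 0.2584·0.319 + 0.2784·0.786 ≈ 0.478673... → 0.4787.

0.4787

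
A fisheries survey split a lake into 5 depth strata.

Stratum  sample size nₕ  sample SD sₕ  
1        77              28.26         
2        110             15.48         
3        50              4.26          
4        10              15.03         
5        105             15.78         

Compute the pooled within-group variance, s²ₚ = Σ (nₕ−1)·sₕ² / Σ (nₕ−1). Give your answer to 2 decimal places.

333.24

1: (77−1)·28.26² = 76·798.6276 = 60695.6976
2: (110−1)·15.48² = 109·239.6304 = 26119.7136
3: (50−1)·4.26² = 49·18.1476 = 889.2324
4: (10−1)·15.03² = 9·225.9009 = 2033.1081
5: (105−1)·15.78² = 104·249.0084 = 25896.8736
Numerator = 115634.6253; denominator = Σ(nₕ−1) = 347.
s²ₚ = 115634.6253/347 = 333.2410... → 333.24.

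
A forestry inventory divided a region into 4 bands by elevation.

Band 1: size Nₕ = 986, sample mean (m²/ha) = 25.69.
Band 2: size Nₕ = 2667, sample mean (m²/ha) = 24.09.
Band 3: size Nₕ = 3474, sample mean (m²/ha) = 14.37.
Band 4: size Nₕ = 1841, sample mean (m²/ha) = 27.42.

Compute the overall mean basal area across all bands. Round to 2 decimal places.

21.18

x̄_st = (Σ Nₕx̄ₕ) / (Σ Nₕ) = (986·25.69 + 2667·24.09 + 3474·14.37 + 1841·27.42) / 8968
= 189979.97 / 8968 = 21.1842... → 21.18.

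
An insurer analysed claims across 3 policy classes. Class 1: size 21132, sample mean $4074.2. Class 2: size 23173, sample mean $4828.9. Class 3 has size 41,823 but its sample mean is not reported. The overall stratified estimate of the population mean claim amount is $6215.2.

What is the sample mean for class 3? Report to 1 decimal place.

8065.1

N = 21132 + 23173 + 41823 = 86128.
Overall total = μ·N = 6215.2·86128 = 535302745.6.
Subtract the known strata: 21132·4074.2 + 23173·4828.9 = 197996094.1.
Remaining total for class 3: 535302745.6 − 197996094.1 = 337306651.5.
Divide by its size: 337306651.5 / 41823 = 8065.099... → 8065.1.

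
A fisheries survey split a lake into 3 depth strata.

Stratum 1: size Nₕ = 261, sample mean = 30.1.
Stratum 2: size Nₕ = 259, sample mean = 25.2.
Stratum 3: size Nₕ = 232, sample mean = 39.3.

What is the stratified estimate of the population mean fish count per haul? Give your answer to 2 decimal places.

N = 752; weights Wₕ = Nₕ/N = (0.3471, 0.3444, 0.3085).
x̄_st = Σ Wₕ·x̄ₕ = 0.3471·30.1 + 0.3444·25.2 + 0.3085·39.3 ≈ 31.2507...
→ 31.25.

31.25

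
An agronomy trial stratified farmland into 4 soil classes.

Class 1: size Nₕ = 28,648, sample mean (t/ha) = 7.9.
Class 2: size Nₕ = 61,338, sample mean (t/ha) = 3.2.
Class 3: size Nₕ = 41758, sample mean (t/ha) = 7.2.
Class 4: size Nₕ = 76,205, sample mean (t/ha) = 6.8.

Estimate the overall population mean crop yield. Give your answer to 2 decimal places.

5.97

N = 28648 + 61338 + 41758 + 76205 = 207949.
Weight each subgroup mean by Nₕ/N and sum.
Σ Nₕx̄ₕ = 28648·7.9 + 61338·3.2 + 41758·7.2 + 76205·6.8 = 226319.2 + 196281.6 + 300657.6 + 518194 = 1241452.4.
Divide by N: 1241452.4 / 207949 = 5.9700... → 5.97.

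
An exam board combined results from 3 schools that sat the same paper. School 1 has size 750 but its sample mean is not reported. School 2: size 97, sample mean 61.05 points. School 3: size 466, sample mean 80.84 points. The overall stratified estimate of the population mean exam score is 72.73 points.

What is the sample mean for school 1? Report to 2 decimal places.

69.20

N = 750 + 97 + 466 = 1313.
Overall total = μ·N = 72.73·1313 = 95494.49.
Subtract the known strata: 97·61.05 + 466·80.84 = 43593.29.
Remaining total for school 1: 95494.49 − 43593.29 = 51901.2.
Divide by its size: 51901.2 / 750 = 69.2016 → 69.20.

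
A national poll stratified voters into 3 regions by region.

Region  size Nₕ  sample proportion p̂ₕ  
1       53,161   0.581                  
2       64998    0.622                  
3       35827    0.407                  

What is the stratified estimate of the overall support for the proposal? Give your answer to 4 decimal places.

0.5578

Wₕ = Nₕ/N with N = 153986: 0.3452, 0.4221, 0.2327.
p̂_st = 0.3452·0.581 + 0.4221·0.622 + 0.2327·0.407 ≈ 0.557823... → 0.5578.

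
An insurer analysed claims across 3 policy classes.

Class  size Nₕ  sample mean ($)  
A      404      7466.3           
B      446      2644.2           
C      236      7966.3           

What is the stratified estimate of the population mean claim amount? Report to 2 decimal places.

N = 1086; weights Wₕ = Nₕ/N = (0.3720, 0.4107, 0.2173).
x̄_st = Σ Wₕ·x̄ₕ = 0.3720·7466.3 + 0.4107·2644.2 + 0.2173·7966.3 ≈ 5594.6088...
→ 5594.61.

5594.61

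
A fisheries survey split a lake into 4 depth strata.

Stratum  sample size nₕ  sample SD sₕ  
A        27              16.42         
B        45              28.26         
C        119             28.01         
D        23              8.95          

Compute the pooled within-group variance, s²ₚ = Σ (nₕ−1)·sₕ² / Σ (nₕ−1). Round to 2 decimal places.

Degrees of freedom: 26 + 44 + 118 + 22 = 210.
Σ(nₕ−1)sₕ² = 26·269.6164 + 44·798.6276 + 118·784.5601 + 22·80.1025 = 136489.9876.
s²ₚ = 136489.9876 / 210 = 649.9523... → 649.95.

649.95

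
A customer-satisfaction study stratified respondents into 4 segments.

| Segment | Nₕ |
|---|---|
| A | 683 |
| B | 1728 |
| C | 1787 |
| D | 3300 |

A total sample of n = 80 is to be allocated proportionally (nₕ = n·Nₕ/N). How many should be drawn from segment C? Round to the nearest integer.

19

Share of segment C = 1787/7498 = 0.23833.
Allocate 80 × 0.23833 = 19.066... → 19.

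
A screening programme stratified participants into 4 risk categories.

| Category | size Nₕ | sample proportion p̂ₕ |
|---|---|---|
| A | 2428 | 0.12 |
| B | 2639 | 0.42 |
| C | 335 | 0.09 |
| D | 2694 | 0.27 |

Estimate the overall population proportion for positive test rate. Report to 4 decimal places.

N = 2428 + 2639 + 335 + 2694 = 8096.
Overall proportion = Σ (Nₕ/N)·p̂ₕ.
Σ Nₕp̂ₕ = 291.36 + 1108.38 + 30.15 + 727.38 = 2157.27.
2157.27 / 8096 = 0.266461... → 0.2665.

0.2665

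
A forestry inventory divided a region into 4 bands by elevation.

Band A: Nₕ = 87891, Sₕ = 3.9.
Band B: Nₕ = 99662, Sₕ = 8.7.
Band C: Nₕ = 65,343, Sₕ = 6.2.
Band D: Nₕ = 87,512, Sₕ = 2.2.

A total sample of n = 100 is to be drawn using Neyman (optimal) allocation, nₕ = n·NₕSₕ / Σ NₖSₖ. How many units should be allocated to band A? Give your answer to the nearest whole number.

19

A: NₕSₕ = 87891·3.9 = 342774.9
B: NₕSₕ = 99662·8.7 = 867059.4
C: NₕSₕ = 65343·6.2 = 405126.6
D: NₕSₕ = 87512·2.2 = 192526.4
Σ NₕSₕ = 1807487.3.
n_A = 100·342774.9/1807487.3 = 18.964... → 19.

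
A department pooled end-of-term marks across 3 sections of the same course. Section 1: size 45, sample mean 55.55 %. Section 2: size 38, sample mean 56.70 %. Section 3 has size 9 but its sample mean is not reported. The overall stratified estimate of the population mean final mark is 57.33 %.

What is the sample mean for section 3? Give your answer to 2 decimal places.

Σ Nₕx̄ₕ = N·μ, so 9·x̄_3 = 92·57.33 − (45·55.55 + 38·56.70).
= 5274.36 − 4654.35 = 620.01.
x̄_3 = 620.01 / 9 = 68.89 → 68.89.

68.89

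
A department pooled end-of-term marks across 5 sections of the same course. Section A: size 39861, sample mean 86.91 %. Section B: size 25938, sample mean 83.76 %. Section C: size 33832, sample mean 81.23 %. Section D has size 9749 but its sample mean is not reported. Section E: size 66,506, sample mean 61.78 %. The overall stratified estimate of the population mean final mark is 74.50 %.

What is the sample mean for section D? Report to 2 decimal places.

Σ Nₕx̄ₕ = N·μ, so 9749·x̄_D = 175886·74.50 − (39861·86.91 + 25938·83.76 + 33832·81.23 + 66506·61.78).
= 13103507 − 12493800.43 = 609706.57.
x̄_D = 609706.57 / 9749 = 62.5404... → 62.54.

62.54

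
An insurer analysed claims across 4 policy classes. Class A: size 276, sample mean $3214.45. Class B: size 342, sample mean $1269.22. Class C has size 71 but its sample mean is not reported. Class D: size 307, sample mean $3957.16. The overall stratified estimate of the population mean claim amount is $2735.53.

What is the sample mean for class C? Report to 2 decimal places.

2654.62

Σ Nₕx̄ₕ = N·μ, so 71·x̄_C = 996·2735.53 − (276·3214.45 + 342·1269.22 + 307·3957.16).
= 2724587.88 − 2536109.56 = 188478.32.
x̄_C = 188478.32 / 71 = 2654.6242... → 2654.62.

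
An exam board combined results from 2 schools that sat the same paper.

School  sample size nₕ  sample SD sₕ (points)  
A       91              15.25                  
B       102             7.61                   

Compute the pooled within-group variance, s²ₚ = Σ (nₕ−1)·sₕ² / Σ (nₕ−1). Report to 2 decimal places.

140.21

Degrees of freedom: 90 + 101 = 191.
Σ(nₕ−1)sₕ² = 90·232.5625 + 101·57.9121 = 26779.7471.
s²ₚ = 26779.7471 / 191 = 140.2081 → 140.21.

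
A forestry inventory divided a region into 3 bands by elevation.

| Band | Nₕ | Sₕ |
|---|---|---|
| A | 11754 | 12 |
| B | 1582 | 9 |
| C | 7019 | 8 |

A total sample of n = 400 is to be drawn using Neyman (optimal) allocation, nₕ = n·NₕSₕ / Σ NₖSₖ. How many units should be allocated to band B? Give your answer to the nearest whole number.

27

A: NₕSₕ = 11754·12 = 141048
B: NₕSₕ = 1582·9 = 14238
C: NₕSₕ = 7019·8 = 56152
Σ NₕSₕ = 211438.
n_B = 400·14238/211438 = 26.936... → 27.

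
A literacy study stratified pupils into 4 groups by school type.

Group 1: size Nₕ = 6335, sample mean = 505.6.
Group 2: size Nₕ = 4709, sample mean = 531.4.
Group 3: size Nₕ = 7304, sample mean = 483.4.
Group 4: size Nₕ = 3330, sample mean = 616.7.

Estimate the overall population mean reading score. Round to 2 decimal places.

520.79

N = 6335 + 4709 + 7304 + 3330 = 21678.
Overall mean = Σ (Nₕ/N)·x̄ₕ — weight by population share, not a simple average.
Σ Nₕx̄ₕ = 6335·505.6 + 4709·531.4 + 7304·483.4 + 3330·616.7 = 3202976 + 2502362.6 + 3530753.6 + 2053611 = 11289703.2.
Divide by N: 11289703.2 / 21678 = 520.7908... → 520.79.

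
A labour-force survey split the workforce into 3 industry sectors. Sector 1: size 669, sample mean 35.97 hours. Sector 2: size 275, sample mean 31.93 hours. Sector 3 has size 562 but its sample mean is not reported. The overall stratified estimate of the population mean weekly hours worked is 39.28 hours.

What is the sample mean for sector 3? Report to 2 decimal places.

Σ Nₕx̄ₕ = N·μ, so 562·x̄_3 = 1506·39.28 − (669·35.97 + 275·31.93).
= 59155.68 − 32844.68 = 26311.
x̄_3 = 26311 / 562 = 46.8167... → 46.82.

46.82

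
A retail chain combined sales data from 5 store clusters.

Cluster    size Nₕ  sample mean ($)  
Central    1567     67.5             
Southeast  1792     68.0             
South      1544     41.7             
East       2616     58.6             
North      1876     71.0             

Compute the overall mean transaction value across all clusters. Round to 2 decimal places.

61.58

x̄_st = (Σ Nₕx̄ₕ) / (Σ Nₕ) = (1567·67.5 + 1792·68.0 + 1544·41.7 + 2616·58.6 + 1876·71.0) / 9395
= 578506.9 / 9395 = 61.5760... → 61.58.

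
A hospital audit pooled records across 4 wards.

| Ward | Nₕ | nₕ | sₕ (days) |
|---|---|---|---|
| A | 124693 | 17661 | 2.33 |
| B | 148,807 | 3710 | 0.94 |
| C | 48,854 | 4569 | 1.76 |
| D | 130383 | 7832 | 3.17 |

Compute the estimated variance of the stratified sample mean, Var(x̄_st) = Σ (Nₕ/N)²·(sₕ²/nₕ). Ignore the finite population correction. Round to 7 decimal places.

0.0001634

N = 452737; Wₕ = Nₕ/N.
ward A: (124693/452737)²·2.33²/17661 = 0.0000233179
ward B: (148807/452737)²·0.94²/3710 = 0.0000257298
ward C: (48854/452737)²·1.76²/4569 = 0.0000078943
ward D: (130383/452737)²·3.17²/7832 = 0.0001064133
Sum = 0.0001633552 → 0.0001634.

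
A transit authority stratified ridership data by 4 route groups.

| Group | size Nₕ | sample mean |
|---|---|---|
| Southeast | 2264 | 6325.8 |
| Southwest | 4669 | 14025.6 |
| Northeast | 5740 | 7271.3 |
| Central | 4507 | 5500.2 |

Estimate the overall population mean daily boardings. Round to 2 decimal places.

x̄_st = (Σ Nₕx̄ₕ) / (Σ Nₕ) = (2264·6325.8 + 4669·14025.6 + 5740·7271.3 + 4507·5500.2) / 17180
= 146333801 / 17180 = 8517.6834... → 8517.68.

8517.68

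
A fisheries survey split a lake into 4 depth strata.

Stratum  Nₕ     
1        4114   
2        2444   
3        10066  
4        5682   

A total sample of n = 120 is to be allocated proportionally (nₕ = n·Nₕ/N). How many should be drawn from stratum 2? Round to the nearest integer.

Share of stratum 2 = 2444/22306 = 0.10957.
Allocate 120 × 0.10957 = 13.148... → 13.

13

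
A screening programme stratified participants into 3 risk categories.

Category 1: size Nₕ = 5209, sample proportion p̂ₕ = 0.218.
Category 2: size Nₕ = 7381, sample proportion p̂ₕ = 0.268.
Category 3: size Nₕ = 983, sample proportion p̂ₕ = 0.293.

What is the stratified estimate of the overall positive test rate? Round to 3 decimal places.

0.251

Wₕ = Nₕ/N with N = 13573: 0.3838, 0.5438, 0.0724.
p̂_st = 0.3838·0.218 + 0.5438·0.268 + 0.0724·0.293 ≈ 0.25062... → 0.251.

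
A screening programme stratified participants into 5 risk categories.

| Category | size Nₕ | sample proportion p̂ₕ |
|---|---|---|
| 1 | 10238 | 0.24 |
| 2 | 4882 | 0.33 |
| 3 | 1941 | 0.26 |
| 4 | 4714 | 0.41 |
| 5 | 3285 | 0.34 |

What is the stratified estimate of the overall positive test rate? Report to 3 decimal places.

Wₕ = Nₕ/N with N = 25060: 0.4085, 0.1948, 0.0775, 0.1881, 0.1311.
p̂_st = 0.4085·0.24 + 0.1948·0.33 + 0.0775·0.26 + 0.1881·0.41 + 0.1311·0.34 ≈ 0.30417... → 0.304.

0.304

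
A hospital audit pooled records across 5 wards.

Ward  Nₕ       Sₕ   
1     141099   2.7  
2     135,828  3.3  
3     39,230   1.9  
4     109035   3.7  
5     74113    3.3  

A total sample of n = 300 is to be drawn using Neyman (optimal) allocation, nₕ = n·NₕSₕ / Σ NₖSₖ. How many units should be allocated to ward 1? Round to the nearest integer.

74

Σ NₕSₕ = 141099·2.7 + 135828·3.3 + 39230·1.9 + 109035·3.7 + 74113·3.3 = 1551739.1.
Share for 1: 380967.3/1551739.1 = 0.24551.
n_1 = 300 × 0.24551 = 73.653... → 74.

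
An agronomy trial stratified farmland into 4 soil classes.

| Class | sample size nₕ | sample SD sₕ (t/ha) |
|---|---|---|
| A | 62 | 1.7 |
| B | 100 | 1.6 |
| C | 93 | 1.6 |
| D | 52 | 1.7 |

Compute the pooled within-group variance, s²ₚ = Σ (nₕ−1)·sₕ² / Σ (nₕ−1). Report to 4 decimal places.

A: (62−1)·1.7² = 61·2.89 = 176.29
B: (100−1)·1.6² = 99·2.56 = 253.44
C: (93−1)·1.6² = 92·2.56 = 235.52
D: (52−1)·1.7² = 51·2.89 = 147.39
Numerator = 812.64; denominator = Σ(nₕ−1) = 303.
s²ₚ = 812.64/303 = 2.681980... → 2.6820.

2.6820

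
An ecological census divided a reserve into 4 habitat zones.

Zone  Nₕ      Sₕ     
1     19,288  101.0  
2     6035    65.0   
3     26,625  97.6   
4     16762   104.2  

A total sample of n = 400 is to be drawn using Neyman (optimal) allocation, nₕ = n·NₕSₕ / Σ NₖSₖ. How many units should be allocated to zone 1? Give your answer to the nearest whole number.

1: NₕSₕ = 19288·101.0 = 1948088
2: NₕSₕ = 6035·65.0 = 392275
3: NₕSₕ = 26625·97.6 = 2598600
4: NₕSₕ = 16762·104.2 = 1746600.4
Σ NₕSₕ = 6685563.4.
n_1 = 400·1948088/6685563.4 = 116.555... → 117.

117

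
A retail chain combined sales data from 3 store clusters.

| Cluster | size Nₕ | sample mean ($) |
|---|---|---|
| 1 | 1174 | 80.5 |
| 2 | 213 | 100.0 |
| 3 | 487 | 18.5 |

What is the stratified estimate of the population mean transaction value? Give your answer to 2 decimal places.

N = 1874; weights Wₕ = Nₕ/N = (0.6265, 0.1137, 0.2599).
x̄_st = Σ Wₕ·x̄ₕ = 0.6265·80.5 + 0.1137·100.0 + 0.2599·18.5 ≈ 66.6043...
→ 66.60.

66.60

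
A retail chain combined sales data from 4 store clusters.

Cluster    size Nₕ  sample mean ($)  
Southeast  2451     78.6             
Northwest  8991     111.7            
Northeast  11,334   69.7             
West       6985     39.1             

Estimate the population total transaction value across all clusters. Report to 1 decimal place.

2260036.6

Population total = Σ Nₕ·x̄ₕ (each stratum's size times its mean).
2451·78.6 + 8991·111.7 + 11334·69.7 + 6985·39.1 = 192648.6 + 1004294.7 + 789979.8 + 273113.5 = 2260036.6.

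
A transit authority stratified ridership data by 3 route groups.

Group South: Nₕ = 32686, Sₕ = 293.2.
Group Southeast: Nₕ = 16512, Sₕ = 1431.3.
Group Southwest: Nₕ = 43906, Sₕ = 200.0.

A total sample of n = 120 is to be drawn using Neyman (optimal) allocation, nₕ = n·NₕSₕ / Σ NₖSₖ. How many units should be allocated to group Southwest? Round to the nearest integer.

South: NₕSₕ = 32686·293.2 = 9583535.2
Southeast: NₕSₕ = 16512·1431.3 = 23633625.6
Southwest: NₕSₕ = 43906·200.0 = 8781200
Σ NₕSₕ = 41998360.8.
n_Southwest = 120·8781200/41998360.8 = 25.090... → 25.

25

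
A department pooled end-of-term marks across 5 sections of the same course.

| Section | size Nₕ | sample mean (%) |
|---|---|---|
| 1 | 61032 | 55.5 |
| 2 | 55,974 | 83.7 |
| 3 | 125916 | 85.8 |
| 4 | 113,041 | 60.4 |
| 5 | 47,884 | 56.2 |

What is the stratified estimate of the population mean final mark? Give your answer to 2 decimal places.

70.31

x̄_st = (Σ Nₕx̄ₕ) / (Σ Nₕ) = (61032·55.5 + 55974·83.7 + 125916·85.8 + 113041·60.4 + 47884·56.2) / 403847
= 28394649.8 / 403847 = 70.3104... → 70.31.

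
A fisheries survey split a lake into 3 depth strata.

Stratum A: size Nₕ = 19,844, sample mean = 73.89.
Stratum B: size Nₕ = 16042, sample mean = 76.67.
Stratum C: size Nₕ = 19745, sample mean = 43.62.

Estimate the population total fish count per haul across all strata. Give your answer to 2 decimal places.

3557490.20

Population total = Σ Nₕ·x̄ₕ (each stratum's size times its mean).
19844·73.89 + 16042·76.67 + 19745·43.62 = 1466273.16 + 1229940.14 + 861276.9 = 3557490.20.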